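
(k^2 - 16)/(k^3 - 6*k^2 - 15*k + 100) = (k - 4)/(k^2 - 10*k + 25)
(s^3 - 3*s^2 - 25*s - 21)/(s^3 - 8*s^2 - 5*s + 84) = (s + 1)/(s - 4)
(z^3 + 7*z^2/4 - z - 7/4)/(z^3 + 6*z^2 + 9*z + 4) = (4*z^2 + 3*z - 7)/(4*(z^2 + 5*z + 4))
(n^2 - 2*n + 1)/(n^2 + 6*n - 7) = (n - 1)/(n + 7)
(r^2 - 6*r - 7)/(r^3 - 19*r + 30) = (r^2 - 6*r - 7)/(r^3 - 19*r + 30)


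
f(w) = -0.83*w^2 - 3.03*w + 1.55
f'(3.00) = -8.01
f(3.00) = -15.01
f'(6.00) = -12.99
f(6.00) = -46.51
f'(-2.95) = 1.87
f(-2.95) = 3.27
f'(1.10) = -4.86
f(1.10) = -2.79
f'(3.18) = -8.31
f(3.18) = -16.48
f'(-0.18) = -2.73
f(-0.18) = 2.07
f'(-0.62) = -2.00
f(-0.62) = 3.11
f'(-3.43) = 2.66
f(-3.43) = 2.18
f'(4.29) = -10.15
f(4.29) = -26.72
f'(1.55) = -5.60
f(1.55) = -5.14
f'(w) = -1.66*w - 3.03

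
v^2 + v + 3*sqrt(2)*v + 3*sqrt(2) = (v + 1)*(v + 3*sqrt(2))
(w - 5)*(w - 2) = w^2 - 7*w + 10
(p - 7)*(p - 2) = p^2 - 9*p + 14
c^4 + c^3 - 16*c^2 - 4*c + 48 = (c - 3)*(c - 2)*(c + 2)*(c + 4)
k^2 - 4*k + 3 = (k - 3)*(k - 1)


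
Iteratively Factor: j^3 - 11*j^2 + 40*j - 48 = (j - 4)*(j^2 - 7*j + 12) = (j - 4)*(j - 3)*(j - 4)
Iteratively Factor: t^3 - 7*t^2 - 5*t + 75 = (t - 5)*(t^2 - 2*t - 15) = (t - 5)*(t + 3)*(t - 5)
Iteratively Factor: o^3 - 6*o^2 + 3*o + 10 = (o - 2)*(o^2 - 4*o - 5) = (o - 5)*(o - 2)*(o + 1)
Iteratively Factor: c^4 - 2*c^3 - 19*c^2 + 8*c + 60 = (c + 2)*(c^3 - 4*c^2 - 11*c + 30) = (c - 2)*(c + 2)*(c^2 - 2*c - 15) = (c - 5)*(c - 2)*(c + 2)*(c + 3)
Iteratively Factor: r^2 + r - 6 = (r + 3)*(r - 2)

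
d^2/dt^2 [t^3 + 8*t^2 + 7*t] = 6*t + 16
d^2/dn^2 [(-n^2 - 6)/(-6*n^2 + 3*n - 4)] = 4*(9*n^3 + 288*n^2 - 162*n - 37)/(216*n^6 - 324*n^5 + 594*n^4 - 459*n^3 + 396*n^2 - 144*n + 64)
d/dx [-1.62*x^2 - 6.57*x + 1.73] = -3.24*x - 6.57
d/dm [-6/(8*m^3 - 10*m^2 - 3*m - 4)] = 6*(24*m^2 - 20*m - 3)/(-8*m^3 + 10*m^2 + 3*m + 4)^2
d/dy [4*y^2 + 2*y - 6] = 8*y + 2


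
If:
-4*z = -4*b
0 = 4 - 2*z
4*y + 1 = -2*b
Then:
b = 2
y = -5/4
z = 2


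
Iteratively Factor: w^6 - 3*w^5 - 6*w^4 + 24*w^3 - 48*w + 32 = (w - 2)*(w^5 - w^4 - 8*w^3 + 8*w^2 + 16*w - 16) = (w - 2)*(w - 1)*(w^4 - 8*w^2 + 16) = (w - 2)^2*(w - 1)*(w^3 + 2*w^2 - 4*w - 8) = (w - 2)^2*(w - 1)*(w + 2)*(w^2 - 4) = (w - 2)^2*(w - 1)*(w + 2)^2*(w - 2)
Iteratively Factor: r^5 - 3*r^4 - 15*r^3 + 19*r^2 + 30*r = (r + 1)*(r^4 - 4*r^3 - 11*r^2 + 30*r) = (r + 1)*(r + 3)*(r^3 - 7*r^2 + 10*r) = r*(r + 1)*(r + 3)*(r^2 - 7*r + 10) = r*(r - 5)*(r + 1)*(r + 3)*(r - 2)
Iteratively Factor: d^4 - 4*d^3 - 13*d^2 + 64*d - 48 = (d - 4)*(d^3 - 13*d + 12) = (d - 4)*(d + 4)*(d^2 - 4*d + 3) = (d - 4)*(d - 3)*(d + 4)*(d - 1)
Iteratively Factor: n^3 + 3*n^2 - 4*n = (n - 1)*(n^2 + 4*n) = n*(n - 1)*(n + 4)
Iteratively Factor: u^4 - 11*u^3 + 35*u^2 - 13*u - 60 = (u + 1)*(u^3 - 12*u^2 + 47*u - 60) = (u - 4)*(u + 1)*(u^2 - 8*u + 15) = (u - 4)*(u - 3)*(u + 1)*(u - 5)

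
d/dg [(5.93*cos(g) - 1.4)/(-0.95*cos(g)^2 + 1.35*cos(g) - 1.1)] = (-5.6335*cos(g)^2 + 2.66*cos(g) + 4.633)*sin(g)/(0.9025*cos(g)^4 - 2.565*cos(g)^3 + 3.9125*cos(g)^2 - 2.97*cos(g) + 1.21)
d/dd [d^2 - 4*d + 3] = 2*d - 4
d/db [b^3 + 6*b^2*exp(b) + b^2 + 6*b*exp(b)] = 6*b^2*exp(b) + 3*b^2 + 18*b*exp(b) + 2*b + 6*exp(b)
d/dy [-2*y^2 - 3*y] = -4*y - 3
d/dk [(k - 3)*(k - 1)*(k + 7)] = 3*k^2 + 6*k - 25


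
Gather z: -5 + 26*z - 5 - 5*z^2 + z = -5*z^2 + 27*z - 10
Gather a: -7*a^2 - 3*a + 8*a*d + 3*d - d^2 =-7*a^2 + a*(8*d - 3) - d^2 + 3*d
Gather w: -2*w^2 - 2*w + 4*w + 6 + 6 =-2*w^2 + 2*w + 12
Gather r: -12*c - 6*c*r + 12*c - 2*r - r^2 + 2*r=-6*c*r - r^2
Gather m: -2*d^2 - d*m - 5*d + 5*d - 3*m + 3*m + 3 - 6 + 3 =-2*d^2 - d*m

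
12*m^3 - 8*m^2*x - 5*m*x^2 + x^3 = (-6*m + x)*(-m + x)*(2*m + x)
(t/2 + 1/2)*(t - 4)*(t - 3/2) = t^3/2 - 9*t^2/4 + t/4 + 3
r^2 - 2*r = r*(r - 2)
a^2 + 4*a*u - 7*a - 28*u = (a - 7)*(a + 4*u)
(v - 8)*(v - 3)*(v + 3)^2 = v^4 - 5*v^3 - 33*v^2 + 45*v + 216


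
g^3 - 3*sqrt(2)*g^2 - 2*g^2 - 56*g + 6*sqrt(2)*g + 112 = (g - 2)*(g - 7*sqrt(2))*(g + 4*sqrt(2))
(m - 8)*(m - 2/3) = m^2 - 26*m/3 + 16/3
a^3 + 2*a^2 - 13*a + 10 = (a - 2)*(a - 1)*(a + 5)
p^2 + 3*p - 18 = (p - 3)*(p + 6)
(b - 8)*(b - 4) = b^2 - 12*b + 32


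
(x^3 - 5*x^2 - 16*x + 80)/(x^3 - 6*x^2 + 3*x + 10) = (x^2 - 16)/(x^2 - x - 2)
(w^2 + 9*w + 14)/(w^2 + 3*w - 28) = (w + 2)/(w - 4)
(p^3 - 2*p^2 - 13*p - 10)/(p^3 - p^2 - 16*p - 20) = (p + 1)/(p + 2)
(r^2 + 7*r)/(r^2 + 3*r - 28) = r/(r - 4)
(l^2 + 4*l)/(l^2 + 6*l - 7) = l*(l + 4)/(l^2 + 6*l - 7)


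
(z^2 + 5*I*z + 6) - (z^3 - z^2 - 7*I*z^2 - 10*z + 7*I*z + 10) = -z^3 + 2*z^2 + 7*I*z^2 + 10*z - 2*I*z - 4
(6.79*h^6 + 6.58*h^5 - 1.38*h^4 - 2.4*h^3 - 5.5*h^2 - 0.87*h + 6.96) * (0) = 0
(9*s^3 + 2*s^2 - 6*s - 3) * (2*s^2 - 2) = 18*s^5 + 4*s^4 - 30*s^3 - 10*s^2 + 12*s + 6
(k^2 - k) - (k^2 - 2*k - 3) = k + 3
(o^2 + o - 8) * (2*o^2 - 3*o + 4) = 2*o^4 - o^3 - 15*o^2 + 28*o - 32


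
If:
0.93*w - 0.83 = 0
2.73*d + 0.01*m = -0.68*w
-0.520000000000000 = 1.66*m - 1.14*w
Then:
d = -0.22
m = 0.30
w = 0.89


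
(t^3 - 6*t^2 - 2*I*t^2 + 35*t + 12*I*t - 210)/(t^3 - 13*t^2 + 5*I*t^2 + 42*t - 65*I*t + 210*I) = (t - 7*I)/(t - 7)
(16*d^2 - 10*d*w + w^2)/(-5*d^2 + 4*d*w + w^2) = (16*d^2 - 10*d*w + w^2)/(-5*d^2 + 4*d*w + w^2)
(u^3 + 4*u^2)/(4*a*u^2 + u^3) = (u + 4)/(4*a + u)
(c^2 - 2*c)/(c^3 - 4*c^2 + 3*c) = (c - 2)/(c^2 - 4*c + 3)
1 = 1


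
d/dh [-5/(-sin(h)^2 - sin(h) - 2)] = -5*(2*sin(h) + 1)*cos(h)/(sin(h)^2 + sin(h) + 2)^2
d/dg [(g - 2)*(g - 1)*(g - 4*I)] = 3*g^2 + g*(-6 - 8*I) + 2 + 12*I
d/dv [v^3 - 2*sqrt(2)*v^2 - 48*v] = 3*v^2 - 4*sqrt(2)*v - 48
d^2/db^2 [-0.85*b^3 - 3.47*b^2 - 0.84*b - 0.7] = -5.1*b - 6.94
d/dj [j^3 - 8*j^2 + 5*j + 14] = 3*j^2 - 16*j + 5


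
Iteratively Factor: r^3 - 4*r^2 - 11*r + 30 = (r - 2)*(r^2 - 2*r - 15) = (r - 5)*(r - 2)*(r + 3)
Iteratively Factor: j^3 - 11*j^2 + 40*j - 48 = (j - 3)*(j^2 - 8*j + 16) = (j - 4)*(j - 3)*(j - 4)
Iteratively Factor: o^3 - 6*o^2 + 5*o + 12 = (o + 1)*(o^2 - 7*o + 12) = (o - 4)*(o + 1)*(o - 3)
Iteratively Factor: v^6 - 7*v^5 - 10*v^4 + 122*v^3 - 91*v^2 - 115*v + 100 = (v - 1)*(v^5 - 6*v^4 - 16*v^3 + 106*v^2 + 15*v - 100) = (v - 1)^2*(v^4 - 5*v^3 - 21*v^2 + 85*v + 100) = (v - 5)*(v - 1)^2*(v^3 - 21*v - 20) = (v - 5)*(v - 1)^2*(v + 4)*(v^2 - 4*v - 5) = (v - 5)*(v - 1)^2*(v + 1)*(v + 4)*(v - 5)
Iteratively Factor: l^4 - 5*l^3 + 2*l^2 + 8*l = (l - 2)*(l^3 - 3*l^2 - 4*l) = l*(l - 2)*(l^2 - 3*l - 4) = l*(l - 4)*(l - 2)*(l + 1)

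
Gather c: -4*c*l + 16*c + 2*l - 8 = c*(16 - 4*l) + 2*l - 8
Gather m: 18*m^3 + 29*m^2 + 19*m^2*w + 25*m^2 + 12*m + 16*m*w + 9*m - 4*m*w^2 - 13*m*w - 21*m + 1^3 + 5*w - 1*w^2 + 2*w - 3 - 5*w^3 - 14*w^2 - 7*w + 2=18*m^3 + m^2*(19*w + 54) + m*(-4*w^2 + 3*w) - 5*w^3 - 15*w^2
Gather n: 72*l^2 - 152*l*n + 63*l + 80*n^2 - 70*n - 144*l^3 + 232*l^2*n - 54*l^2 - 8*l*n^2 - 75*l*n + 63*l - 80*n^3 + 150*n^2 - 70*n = -144*l^3 + 18*l^2 + 126*l - 80*n^3 + n^2*(230 - 8*l) + n*(232*l^2 - 227*l - 140)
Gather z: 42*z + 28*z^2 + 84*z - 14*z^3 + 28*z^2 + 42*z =-14*z^3 + 56*z^2 + 168*z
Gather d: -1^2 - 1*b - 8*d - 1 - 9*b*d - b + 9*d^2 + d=-2*b + 9*d^2 + d*(-9*b - 7) - 2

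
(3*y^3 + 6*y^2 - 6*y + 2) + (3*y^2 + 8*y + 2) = 3*y^3 + 9*y^2 + 2*y + 4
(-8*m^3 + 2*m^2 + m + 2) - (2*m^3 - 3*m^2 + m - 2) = -10*m^3 + 5*m^2 + 4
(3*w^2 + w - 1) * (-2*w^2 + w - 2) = -6*w^4 + w^3 - 3*w^2 - 3*w + 2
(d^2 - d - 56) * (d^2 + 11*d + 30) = d^4 + 10*d^3 - 37*d^2 - 646*d - 1680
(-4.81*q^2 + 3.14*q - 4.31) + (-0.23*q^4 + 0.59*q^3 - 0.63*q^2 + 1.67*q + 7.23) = -0.23*q^4 + 0.59*q^3 - 5.44*q^2 + 4.81*q + 2.92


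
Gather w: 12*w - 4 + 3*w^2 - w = 3*w^2 + 11*w - 4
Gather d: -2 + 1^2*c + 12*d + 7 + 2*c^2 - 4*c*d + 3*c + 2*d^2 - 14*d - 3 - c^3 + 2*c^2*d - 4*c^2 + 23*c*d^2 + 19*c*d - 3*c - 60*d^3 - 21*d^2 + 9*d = -c^3 - 2*c^2 + c - 60*d^3 + d^2*(23*c - 19) + d*(2*c^2 + 15*c + 7) + 2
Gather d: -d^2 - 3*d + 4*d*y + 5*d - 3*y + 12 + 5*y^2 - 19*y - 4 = -d^2 + d*(4*y + 2) + 5*y^2 - 22*y + 8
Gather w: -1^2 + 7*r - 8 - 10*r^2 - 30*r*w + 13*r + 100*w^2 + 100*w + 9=-10*r^2 + 20*r + 100*w^2 + w*(100 - 30*r)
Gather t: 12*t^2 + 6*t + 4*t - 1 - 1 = 12*t^2 + 10*t - 2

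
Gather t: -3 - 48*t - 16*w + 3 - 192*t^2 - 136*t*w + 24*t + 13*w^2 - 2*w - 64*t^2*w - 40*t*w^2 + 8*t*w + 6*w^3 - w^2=t^2*(-64*w - 192) + t*(-40*w^2 - 128*w - 24) + 6*w^3 + 12*w^2 - 18*w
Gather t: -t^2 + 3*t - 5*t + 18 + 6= -t^2 - 2*t + 24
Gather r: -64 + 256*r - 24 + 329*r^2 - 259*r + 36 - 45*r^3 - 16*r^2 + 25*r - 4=-45*r^3 + 313*r^2 + 22*r - 56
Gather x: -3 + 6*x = 6*x - 3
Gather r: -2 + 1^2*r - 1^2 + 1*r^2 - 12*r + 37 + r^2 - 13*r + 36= 2*r^2 - 24*r + 70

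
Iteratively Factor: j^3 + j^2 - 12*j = (j - 3)*(j^2 + 4*j) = j*(j - 3)*(j + 4)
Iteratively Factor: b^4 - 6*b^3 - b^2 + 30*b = (b - 5)*(b^3 - b^2 - 6*b) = (b - 5)*(b + 2)*(b^2 - 3*b) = (b - 5)*(b - 3)*(b + 2)*(b)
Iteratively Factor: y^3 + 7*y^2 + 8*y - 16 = (y + 4)*(y^2 + 3*y - 4) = (y - 1)*(y + 4)*(y + 4)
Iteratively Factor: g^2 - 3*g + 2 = (g - 2)*(g - 1)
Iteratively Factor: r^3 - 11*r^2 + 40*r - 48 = (r - 3)*(r^2 - 8*r + 16) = (r - 4)*(r - 3)*(r - 4)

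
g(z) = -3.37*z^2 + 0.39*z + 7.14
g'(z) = 0.39 - 6.74*z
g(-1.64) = -2.56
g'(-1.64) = 11.44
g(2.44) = -11.97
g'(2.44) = -16.06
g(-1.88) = -5.50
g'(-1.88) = 13.06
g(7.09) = -159.50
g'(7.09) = -47.40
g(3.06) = -23.22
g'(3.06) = -20.23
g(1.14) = 3.20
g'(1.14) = -7.29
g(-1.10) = 2.63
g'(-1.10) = 7.80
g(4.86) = -70.56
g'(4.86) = -32.37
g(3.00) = -22.02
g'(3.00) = -19.83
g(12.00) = -473.46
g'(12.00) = -80.49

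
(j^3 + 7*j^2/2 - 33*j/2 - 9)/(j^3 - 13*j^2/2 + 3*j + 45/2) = (2*j^2 + 13*j + 6)/(2*j^2 - 7*j - 15)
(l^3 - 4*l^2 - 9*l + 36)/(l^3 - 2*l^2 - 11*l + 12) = (l - 3)/(l - 1)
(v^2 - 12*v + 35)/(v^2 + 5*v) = (v^2 - 12*v + 35)/(v*(v + 5))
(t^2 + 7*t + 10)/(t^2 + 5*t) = (t + 2)/t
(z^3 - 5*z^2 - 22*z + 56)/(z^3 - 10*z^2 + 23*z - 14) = (z + 4)/(z - 1)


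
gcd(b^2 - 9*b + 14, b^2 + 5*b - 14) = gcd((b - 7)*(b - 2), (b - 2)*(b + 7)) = b - 2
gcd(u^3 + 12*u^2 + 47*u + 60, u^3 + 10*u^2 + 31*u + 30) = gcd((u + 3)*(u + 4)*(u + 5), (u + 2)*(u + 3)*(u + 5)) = u^2 + 8*u + 15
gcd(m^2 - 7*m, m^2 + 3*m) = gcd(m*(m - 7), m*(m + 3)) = m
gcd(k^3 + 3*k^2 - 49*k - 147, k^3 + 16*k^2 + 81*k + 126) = k^2 + 10*k + 21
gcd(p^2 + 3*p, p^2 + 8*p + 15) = p + 3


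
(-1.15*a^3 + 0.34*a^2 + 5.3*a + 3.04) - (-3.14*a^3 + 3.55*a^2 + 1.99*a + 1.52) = 1.99*a^3 - 3.21*a^2 + 3.31*a + 1.52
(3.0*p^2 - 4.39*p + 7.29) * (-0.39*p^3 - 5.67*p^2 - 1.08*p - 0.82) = -1.17*p^5 - 15.2979*p^4 + 18.8082*p^3 - 39.0531*p^2 - 4.2734*p - 5.9778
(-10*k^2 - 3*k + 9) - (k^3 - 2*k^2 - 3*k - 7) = -k^3 - 8*k^2 + 16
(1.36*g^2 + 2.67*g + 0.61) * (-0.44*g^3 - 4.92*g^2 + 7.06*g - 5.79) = -0.5984*g^5 - 7.866*g^4 - 3.8032*g^3 + 7.9746*g^2 - 11.1527*g - 3.5319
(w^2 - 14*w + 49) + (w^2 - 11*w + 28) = 2*w^2 - 25*w + 77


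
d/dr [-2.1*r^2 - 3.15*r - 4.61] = -4.2*r - 3.15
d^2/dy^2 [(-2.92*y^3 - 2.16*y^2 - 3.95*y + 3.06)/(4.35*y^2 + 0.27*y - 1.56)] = (-184.469886*y^3 + 266.849964*y^2 - 181.901052*y + 28.135836)/(82.312875*y^6 + 15.327225*y^5 - 87.605955*y^4 - 10.973637*y^3 + 31.417308*y^2 + 1.971216*y - 3.796416)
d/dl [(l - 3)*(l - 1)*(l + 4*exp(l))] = 4*l^2*exp(l) + 3*l^2 - 8*l*exp(l) - 8*l - 4*exp(l) + 3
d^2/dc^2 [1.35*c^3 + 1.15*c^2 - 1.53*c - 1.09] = 8.1*c + 2.3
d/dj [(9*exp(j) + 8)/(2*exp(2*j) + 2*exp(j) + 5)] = (-18*exp(2*j) - 32*exp(j) + 29)*exp(j)/(4*exp(4*j) + 8*exp(3*j) + 24*exp(2*j) + 20*exp(j) + 25)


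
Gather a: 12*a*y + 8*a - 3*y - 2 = a*(12*y + 8) - 3*y - 2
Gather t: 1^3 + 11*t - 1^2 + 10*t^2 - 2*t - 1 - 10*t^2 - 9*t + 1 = 0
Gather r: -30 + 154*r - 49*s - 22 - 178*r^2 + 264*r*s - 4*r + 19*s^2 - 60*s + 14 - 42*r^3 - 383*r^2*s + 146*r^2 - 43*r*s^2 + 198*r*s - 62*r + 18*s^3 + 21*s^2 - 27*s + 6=-42*r^3 + r^2*(-383*s - 32) + r*(-43*s^2 + 462*s + 88) + 18*s^3 + 40*s^2 - 136*s - 32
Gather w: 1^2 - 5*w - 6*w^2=-6*w^2 - 5*w + 1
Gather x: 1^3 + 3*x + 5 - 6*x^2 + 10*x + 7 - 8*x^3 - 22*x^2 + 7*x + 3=-8*x^3 - 28*x^2 + 20*x + 16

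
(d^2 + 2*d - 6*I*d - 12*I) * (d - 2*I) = d^3 + 2*d^2 - 8*I*d^2 - 12*d - 16*I*d - 24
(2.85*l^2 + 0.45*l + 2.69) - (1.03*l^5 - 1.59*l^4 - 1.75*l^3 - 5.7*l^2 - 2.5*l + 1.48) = -1.03*l^5 + 1.59*l^4 + 1.75*l^3 + 8.55*l^2 + 2.95*l + 1.21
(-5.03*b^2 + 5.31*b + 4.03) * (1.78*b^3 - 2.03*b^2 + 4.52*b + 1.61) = -8.9534*b^5 + 19.6627*b^4 - 26.3415*b^3 + 7.722*b^2 + 26.7647*b + 6.4883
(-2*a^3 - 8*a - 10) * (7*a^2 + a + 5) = -14*a^5 - 2*a^4 - 66*a^3 - 78*a^2 - 50*a - 50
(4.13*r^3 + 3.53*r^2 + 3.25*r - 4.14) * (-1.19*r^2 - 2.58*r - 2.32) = -4.9147*r^5 - 14.8561*r^4 - 22.5565*r^3 - 11.648*r^2 + 3.1412*r + 9.6048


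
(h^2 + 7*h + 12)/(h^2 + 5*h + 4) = (h + 3)/(h + 1)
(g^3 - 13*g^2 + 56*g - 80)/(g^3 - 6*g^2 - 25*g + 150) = (g^2 - 8*g + 16)/(g^2 - g - 30)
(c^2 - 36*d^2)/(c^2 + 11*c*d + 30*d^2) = (c - 6*d)/(c + 5*d)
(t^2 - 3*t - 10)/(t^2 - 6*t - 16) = (t - 5)/(t - 8)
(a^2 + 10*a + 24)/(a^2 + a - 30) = (a + 4)/(a - 5)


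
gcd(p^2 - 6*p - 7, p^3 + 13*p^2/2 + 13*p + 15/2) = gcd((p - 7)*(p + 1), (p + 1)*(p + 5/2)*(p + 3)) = p + 1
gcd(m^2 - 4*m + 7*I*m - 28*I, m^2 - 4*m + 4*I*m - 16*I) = m - 4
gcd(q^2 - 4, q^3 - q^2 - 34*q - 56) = q + 2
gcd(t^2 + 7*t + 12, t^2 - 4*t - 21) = t + 3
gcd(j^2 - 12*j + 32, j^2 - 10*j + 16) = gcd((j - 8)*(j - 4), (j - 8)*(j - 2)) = j - 8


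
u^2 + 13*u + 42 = (u + 6)*(u + 7)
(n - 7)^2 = n^2 - 14*n + 49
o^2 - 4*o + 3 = (o - 3)*(o - 1)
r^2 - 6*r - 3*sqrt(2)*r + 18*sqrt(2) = (r - 6)*(r - 3*sqrt(2))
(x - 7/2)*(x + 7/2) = x^2 - 49/4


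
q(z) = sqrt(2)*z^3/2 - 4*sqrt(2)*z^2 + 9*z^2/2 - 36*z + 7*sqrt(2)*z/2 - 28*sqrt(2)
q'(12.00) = 246.66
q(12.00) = 643.09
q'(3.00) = -18.90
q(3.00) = -124.07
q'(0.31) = -31.56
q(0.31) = -49.31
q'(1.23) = -30.69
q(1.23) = -78.22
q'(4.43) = 0.33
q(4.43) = -138.38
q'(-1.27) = -24.69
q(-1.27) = -3.48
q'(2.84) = -20.51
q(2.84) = -120.91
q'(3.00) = -18.90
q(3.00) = -124.07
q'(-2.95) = -5.76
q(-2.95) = 23.78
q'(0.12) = -31.30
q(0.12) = -43.34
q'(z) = 3*sqrt(2)*z^2/2 - 8*sqrt(2)*z + 9*z - 36 + 7*sqrt(2)/2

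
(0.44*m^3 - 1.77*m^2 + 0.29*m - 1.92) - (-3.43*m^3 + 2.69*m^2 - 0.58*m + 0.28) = 3.87*m^3 - 4.46*m^2 + 0.87*m - 2.2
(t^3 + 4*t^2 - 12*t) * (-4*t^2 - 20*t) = -4*t^5 - 36*t^4 - 32*t^3 + 240*t^2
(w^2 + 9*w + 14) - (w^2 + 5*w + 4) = 4*w + 10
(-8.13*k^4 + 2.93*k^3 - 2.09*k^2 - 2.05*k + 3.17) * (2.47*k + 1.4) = -20.0811*k^5 - 4.1449*k^4 - 1.0603*k^3 - 7.9895*k^2 + 4.9599*k + 4.438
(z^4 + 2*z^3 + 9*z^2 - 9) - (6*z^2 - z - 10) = z^4 + 2*z^3 + 3*z^2 + z + 1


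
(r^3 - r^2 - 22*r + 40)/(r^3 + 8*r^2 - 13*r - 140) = (r - 2)/(r + 7)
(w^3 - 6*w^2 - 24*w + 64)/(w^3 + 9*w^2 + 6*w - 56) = (w - 8)/(w + 7)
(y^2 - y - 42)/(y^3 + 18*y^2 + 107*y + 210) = (y - 7)/(y^2 + 12*y + 35)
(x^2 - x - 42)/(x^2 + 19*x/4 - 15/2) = 4*(x - 7)/(4*x - 5)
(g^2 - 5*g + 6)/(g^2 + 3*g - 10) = (g - 3)/(g + 5)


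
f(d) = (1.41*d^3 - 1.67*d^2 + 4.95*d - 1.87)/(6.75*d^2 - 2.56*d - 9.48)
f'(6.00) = 0.18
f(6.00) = 1.25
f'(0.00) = -0.58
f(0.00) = 0.20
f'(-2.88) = 0.01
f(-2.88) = -1.18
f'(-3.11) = 0.05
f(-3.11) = -1.19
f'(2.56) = -0.09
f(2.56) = 0.83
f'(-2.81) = -0.00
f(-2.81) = -1.18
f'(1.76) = -2.38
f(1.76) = 1.35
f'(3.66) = 0.11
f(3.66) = 0.88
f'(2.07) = -0.60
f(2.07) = 0.97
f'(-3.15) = 0.06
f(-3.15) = -1.19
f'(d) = (2.56 - 13.5*d)*(1.41*d^3 - 1.67*d^2 + 4.95*d - 1.87)/(6.75*d^2 - 2.56*d - 9.48)^2 + (4.23*d^2 - 3.34*d + 4.95)/(6.75*d^2 - 2.56*d - 9.48) = (9.5175*d^4 - 7.2192*d^3 - 69.2377*d^2 + 56.9082*d - 51.7132)/(45.5625*d^4 - 34.56*d^3 - 121.4264*d^2 + 48.5376*d + 89.8704)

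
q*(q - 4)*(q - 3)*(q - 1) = q^4 - 8*q^3 + 19*q^2 - 12*q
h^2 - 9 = (h - 3)*(h + 3)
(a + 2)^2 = a^2 + 4*a + 4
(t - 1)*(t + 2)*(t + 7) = t^3 + 8*t^2 + 5*t - 14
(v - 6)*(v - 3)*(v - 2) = v^3 - 11*v^2 + 36*v - 36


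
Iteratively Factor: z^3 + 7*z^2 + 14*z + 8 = (z + 2)*(z^2 + 5*z + 4) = (z + 1)*(z + 2)*(z + 4)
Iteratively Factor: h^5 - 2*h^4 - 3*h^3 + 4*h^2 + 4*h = (h + 1)*(h^4 - 3*h^3 + 4*h) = (h - 2)*(h + 1)*(h^3 - h^2 - 2*h) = (h - 2)*(h + 1)^2*(h^2 - 2*h) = h*(h - 2)*(h + 1)^2*(h - 2)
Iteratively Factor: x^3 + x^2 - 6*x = (x - 2)*(x^2 + 3*x) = (x - 2)*(x + 3)*(x)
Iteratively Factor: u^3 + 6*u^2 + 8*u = (u + 4)*(u^2 + 2*u) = (u + 2)*(u + 4)*(u)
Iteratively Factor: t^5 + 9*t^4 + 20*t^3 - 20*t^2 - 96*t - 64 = (t + 4)*(t^4 + 5*t^3 - 20*t - 16) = (t - 2)*(t + 4)*(t^3 + 7*t^2 + 14*t + 8) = (t - 2)*(t + 2)*(t + 4)*(t^2 + 5*t + 4) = (t - 2)*(t + 2)*(t + 4)^2*(t + 1)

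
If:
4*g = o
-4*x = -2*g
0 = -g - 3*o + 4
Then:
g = 4/13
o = 16/13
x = 2/13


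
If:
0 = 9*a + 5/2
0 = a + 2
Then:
No Solution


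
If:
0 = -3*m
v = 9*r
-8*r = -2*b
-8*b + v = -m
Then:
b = 0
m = 0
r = 0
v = 0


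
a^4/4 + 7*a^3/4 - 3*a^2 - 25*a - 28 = (a/2 + 1)^2*(a - 4)*(a + 7)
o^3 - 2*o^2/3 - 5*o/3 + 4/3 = (o - 1)^2*(o + 4/3)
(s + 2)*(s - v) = s^2 - s*v + 2*s - 2*v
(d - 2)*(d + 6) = d^2 + 4*d - 12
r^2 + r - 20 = (r - 4)*(r + 5)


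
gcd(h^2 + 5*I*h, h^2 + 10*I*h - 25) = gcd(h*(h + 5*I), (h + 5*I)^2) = h + 5*I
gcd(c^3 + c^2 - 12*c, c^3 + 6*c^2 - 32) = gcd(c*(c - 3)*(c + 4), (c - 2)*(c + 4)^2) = c + 4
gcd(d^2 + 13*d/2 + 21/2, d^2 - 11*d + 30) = 1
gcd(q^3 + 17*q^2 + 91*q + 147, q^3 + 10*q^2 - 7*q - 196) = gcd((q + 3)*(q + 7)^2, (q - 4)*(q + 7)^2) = q^2 + 14*q + 49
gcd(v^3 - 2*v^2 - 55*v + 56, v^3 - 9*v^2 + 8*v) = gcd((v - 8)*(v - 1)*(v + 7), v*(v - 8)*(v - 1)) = v^2 - 9*v + 8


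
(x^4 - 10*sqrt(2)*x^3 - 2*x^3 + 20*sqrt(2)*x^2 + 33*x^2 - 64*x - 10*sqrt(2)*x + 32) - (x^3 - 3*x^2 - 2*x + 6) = x^4 - 10*sqrt(2)*x^3 - 3*x^3 + 20*sqrt(2)*x^2 + 36*x^2 - 62*x - 10*sqrt(2)*x + 26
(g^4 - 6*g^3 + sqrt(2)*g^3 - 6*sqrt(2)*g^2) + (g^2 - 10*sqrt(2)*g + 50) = g^4 - 6*g^3 + sqrt(2)*g^3 - 6*sqrt(2)*g^2 + g^2 - 10*sqrt(2)*g + 50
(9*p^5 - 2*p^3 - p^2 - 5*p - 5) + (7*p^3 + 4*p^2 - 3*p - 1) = 9*p^5 + 5*p^3 + 3*p^2 - 8*p - 6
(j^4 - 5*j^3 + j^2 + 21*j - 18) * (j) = j^5 - 5*j^4 + j^3 + 21*j^2 - 18*j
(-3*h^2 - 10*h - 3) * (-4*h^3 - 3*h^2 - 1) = 12*h^5 + 49*h^4 + 42*h^3 + 12*h^2 + 10*h + 3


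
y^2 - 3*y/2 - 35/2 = (y - 5)*(y + 7/2)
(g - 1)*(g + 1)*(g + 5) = g^3 + 5*g^2 - g - 5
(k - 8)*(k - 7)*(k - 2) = k^3 - 17*k^2 + 86*k - 112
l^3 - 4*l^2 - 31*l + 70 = (l - 7)*(l - 2)*(l + 5)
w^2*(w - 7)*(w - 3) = w^4 - 10*w^3 + 21*w^2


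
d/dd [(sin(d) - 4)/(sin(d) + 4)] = 8*cos(d)/(sin(d) + 4)^2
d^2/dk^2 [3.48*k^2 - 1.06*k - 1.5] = 6.96000000000000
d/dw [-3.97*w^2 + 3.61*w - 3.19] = 3.61 - 7.94*w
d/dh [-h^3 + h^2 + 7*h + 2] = -3*h^2 + 2*h + 7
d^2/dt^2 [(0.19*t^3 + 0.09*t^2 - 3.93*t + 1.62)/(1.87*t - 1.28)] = (1.328822*t^3 - 2.728704*t^2 + 1.867776*t - 7.188828)/(6.539203*t^3 - 13.428096*t^2 + 9.191424*t - 2.097152)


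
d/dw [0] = 0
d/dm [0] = 0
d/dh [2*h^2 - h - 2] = 4*h - 1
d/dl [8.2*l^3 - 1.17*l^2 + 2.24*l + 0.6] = 24.6*l^2 - 2.34*l + 2.24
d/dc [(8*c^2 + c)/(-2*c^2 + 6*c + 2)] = (25*c^2 + 16*c + 1)/(2*(c^4 - 6*c^3 + 7*c^2 + 6*c + 1))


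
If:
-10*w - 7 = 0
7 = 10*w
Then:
No Solution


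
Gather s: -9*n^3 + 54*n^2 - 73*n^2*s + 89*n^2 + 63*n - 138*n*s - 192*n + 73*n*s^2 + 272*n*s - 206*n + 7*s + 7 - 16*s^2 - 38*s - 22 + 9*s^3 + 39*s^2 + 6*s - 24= -9*n^3 + 143*n^2 - 335*n + 9*s^3 + s^2*(73*n + 23) + s*(-73*n^2 + 134*n - 25) - 39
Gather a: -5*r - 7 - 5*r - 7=-10*r - 14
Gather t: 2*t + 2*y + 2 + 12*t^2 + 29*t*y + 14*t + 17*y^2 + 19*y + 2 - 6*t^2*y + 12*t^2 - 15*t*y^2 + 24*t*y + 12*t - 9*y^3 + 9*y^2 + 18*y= t^2*(24 - 6*y) + t*(-15*y^2 + 53*y + 28) - 9*y^3 + 26*y^2 + 39*y + 4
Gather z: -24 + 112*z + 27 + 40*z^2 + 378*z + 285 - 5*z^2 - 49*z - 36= 35*z^2 + 441*z + 252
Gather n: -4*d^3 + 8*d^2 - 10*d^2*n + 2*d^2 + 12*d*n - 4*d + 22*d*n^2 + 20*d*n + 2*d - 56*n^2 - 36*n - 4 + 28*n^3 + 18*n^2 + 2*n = -4*d^3 + 10*d^2 - 2*d + 28*n^3 + n^2*(22*d - 38) + n*(-10*d^2 + 32*d - 34) - 4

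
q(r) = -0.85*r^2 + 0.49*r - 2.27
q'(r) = 0.49 - 1.7*r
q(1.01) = -2.64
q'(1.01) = -1.23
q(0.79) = -2.41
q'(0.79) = -0.85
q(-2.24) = -7.63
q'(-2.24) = 4.30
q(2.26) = -5.50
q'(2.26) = -3.35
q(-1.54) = -5.04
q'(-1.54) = 3.11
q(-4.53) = -21.93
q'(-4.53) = 8.19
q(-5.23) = -28.08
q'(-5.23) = 9.38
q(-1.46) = -4.80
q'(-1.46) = 2.97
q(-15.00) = -200.87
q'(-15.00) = 25.99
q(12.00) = -118.79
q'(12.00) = -19.91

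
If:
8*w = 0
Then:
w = 0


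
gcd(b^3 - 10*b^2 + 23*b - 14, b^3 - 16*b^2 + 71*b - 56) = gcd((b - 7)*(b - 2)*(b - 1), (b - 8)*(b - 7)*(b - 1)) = b^2 - 8*b + 7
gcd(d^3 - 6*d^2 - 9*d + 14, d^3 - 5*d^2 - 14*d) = d^2 - 5*d - 14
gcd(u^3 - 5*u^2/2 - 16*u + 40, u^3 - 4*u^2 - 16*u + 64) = u^2 - 16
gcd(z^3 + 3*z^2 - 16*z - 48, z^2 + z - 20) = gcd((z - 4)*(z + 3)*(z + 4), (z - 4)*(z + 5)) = z - 4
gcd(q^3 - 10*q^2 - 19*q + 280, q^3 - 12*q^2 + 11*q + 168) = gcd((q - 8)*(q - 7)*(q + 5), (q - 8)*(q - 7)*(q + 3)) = q^2 - 15*q + 56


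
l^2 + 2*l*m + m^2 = (l + m)^2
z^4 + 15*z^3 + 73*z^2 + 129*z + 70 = (z + 1)*(z + 2)*(z + 5)*(z + 7)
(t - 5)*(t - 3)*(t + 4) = t^3 - 4*t^2 - 17*t + 60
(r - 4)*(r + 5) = r^2 + r - 20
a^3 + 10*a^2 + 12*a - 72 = (a - 2)*(a + 6)^2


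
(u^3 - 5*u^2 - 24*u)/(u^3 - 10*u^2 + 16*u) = (u + 3)/(u - 2)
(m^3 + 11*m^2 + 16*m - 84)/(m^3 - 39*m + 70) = (m + 6)/(m - 5)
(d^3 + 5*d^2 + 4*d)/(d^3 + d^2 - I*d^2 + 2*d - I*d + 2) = d*(d + 4)/(d^2 - I*d + 2)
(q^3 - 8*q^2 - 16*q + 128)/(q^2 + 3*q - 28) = (q^2 - 4*q - 32)/(q + 7)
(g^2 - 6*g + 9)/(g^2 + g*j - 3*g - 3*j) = (g - 3)/(g + j)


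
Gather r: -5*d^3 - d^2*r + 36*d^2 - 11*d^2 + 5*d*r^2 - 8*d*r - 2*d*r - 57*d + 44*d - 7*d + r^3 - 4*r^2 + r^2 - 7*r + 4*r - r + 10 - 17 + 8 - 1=-5*d^3 + 25*d^2 - 20*d + r^3 + r^2*(5*d - 3) + r*(-d^2 - 10*d - 4)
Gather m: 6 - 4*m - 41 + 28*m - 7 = 24*m - 42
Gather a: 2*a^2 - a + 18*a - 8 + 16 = 2*a^2 + 17*a + 8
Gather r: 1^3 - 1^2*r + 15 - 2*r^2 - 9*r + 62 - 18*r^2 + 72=-20*r^2 - 10*r + 150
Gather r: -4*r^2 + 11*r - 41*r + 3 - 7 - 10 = -4*r^2 - 30*r - 14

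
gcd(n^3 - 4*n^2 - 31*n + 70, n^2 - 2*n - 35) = n^2 - 2*n - 35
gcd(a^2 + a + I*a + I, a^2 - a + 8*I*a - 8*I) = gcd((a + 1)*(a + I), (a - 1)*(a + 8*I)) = 1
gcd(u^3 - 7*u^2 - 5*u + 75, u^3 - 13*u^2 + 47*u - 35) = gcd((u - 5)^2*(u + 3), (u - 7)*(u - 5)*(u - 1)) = u - 5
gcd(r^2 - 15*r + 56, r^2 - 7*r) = r - 7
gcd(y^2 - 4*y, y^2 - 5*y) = y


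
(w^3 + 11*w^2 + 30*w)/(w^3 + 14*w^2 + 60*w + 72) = w*(w + 5)/(w^2 + 8*w + 12)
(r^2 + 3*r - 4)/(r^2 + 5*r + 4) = (r - 1)/(r + 1)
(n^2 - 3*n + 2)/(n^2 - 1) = (n - 2)/(n + 1)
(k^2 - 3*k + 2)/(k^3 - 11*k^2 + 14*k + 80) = (k^2 - 3*k + 2)/(k^3 - 11*k^2 + 14*k + 80)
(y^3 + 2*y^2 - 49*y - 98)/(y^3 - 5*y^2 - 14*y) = (y + 7)/y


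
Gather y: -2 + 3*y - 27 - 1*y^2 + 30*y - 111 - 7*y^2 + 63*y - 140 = -8*y^2 + 96*y - 280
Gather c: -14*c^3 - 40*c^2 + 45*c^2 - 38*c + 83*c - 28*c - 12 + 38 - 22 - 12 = -14*c^3 + 5*c^2 + 17*c - 8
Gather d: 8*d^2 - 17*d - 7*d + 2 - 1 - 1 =8*d^2 - 24*d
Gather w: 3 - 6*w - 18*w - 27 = -24*w - 24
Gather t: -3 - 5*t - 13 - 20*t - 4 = -25*t - 20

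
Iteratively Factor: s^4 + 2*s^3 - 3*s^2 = (s)*(s^3 + 2*s^2 - 3*s) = s*(s + 3)*(s^2 - s) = s^2*(s + 3)*(s - 1)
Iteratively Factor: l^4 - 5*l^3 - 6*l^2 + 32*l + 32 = (l - 4)*(l^3 - l^2 - 10*l - 8) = (l - 4)*(l + 1)*(l^2 - 2*l - 8) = (l - 4)*(l + 1)*(l + 2)*(l - 4)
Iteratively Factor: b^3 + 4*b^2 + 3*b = (b + 3)*(b^2 + b) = b*(b + 3)*(b + 1)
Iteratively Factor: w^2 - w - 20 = (w - 5)*(w + 4)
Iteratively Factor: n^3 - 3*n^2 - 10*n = (n - 5)*(n^2 + 2*n) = (n - 5)*(n + 2)*(n)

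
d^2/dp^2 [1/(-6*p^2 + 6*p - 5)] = 12*(6*p^2 - 6*p - 6*(2*p - 1)^2 + 5)/(6*p^2 - 6*p + 5)^3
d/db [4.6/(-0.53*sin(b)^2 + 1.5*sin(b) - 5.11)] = (4.876*sin(b) - 6.9)*cos(b)/(0.53*sin(b)^2 - 1.5*sin(b) + 5.11)^2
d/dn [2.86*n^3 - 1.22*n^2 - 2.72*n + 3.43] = 8.58*n^2 - 2.44*n - 2.72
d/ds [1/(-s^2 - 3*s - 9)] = (2*s + 3)/(s^2 + 3*s + 9)^2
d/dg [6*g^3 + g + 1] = 18*g^2 + 1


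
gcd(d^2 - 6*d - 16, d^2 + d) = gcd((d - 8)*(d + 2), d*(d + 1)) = 1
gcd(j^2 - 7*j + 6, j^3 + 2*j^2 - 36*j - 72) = j - 6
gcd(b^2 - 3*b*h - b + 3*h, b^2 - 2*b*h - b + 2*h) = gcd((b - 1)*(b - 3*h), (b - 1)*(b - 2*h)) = b - 1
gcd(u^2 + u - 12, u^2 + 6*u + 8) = u + 4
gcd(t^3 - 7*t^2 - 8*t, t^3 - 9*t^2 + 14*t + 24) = t + 1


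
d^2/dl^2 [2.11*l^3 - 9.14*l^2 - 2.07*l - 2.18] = 12.66*l - 18.28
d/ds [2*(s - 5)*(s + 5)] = 4*s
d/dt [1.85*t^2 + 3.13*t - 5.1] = 3.7*t + 3.13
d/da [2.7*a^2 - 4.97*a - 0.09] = 5.4*a - 4.97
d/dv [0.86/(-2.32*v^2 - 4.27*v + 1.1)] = (3.9904*v + 3.6722)/(2.32*v^2 + 4.27*v - 1.1)^2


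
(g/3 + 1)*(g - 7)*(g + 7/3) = g^3/3 - 5*g^2/9 - 91*g/9 - 49/3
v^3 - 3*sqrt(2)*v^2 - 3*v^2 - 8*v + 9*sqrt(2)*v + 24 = (v - 3)*(v - 4*sqrt(2))*(v + sqrt(2))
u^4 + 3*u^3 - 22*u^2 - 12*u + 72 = (u - 3)*(u - 2)*(u + 2)*(u + 6)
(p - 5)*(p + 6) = p^2 + p - 30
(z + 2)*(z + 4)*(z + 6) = z^3 + 12*z^2 + 44*z + 48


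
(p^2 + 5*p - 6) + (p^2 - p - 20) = 2*p^2 + 4*p - 26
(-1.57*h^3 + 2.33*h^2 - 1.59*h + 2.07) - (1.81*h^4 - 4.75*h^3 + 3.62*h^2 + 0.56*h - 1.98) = -1.81*h^4 + 3.18*h^3 - 1.29*h^2 - 2.15*h + 4.05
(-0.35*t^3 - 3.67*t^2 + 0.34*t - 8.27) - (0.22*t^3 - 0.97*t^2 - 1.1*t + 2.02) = -0.57*t^3 - 2.7*t^2 + 1.44*t - 10.29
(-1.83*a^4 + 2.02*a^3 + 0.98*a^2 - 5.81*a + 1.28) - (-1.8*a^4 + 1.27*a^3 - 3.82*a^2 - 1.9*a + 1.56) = -0.03*a^4 + 0.75*a^3 + 4.8*a^2 - 3.91*a - 0.28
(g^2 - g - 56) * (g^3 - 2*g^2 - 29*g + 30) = g^5 - 3*g^4 - 83*g^3 + 171*g^2 + 1594*g - 1680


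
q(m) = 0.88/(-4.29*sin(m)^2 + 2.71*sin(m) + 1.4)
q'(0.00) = -1.22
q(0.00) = 0.63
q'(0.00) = -1.22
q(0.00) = 0.63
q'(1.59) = -3.10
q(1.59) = -4.92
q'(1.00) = 5.19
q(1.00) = 1.37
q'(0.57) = 0.55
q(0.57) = 0.55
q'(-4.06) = -3.08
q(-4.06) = 1.04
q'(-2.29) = 0.56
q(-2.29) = -0.29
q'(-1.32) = -0.09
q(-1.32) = -0.17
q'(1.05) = 7.58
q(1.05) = 1.68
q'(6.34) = -0.82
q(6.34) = 0.57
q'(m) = 0.88*(8.58*sin(m)*cos(m) - 2.71*cos(m))/(-4.29*sin(m)^2 + 2.71*sin(m) + 1.4)^2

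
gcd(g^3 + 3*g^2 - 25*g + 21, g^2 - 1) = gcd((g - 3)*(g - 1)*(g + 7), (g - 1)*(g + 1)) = g - 1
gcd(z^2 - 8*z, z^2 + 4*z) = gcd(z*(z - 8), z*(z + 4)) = z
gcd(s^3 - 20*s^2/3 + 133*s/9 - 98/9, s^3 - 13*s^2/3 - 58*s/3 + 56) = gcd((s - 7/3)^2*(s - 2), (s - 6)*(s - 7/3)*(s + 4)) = s - 7/3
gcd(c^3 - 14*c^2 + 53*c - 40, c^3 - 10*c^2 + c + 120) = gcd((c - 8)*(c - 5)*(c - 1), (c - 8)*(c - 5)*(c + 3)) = c^2 - 13*c + 40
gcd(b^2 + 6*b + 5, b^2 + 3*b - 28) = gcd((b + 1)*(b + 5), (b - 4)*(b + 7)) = 1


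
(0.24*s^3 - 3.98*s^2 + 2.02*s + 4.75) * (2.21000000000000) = 0.5304*s^3 - 8.7958*s^2 + 4.4642*s + 10.4975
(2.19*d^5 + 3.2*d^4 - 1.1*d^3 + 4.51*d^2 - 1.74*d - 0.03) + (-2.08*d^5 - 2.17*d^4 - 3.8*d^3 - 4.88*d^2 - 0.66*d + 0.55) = 0.11*d^5 + 1.03*d^4 - 4.9*d^3 - 0.37*d^2 - 2.4*d + 0.52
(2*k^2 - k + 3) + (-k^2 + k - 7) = k^2 - 4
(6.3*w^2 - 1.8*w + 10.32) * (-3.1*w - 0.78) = -19.53*w^3 + 0.666*w^2 - 30.588*w - 8.0496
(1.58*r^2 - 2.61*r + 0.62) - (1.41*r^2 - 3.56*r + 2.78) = 0.17*r^2 + 0.95*r - 2.16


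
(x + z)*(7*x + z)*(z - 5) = 7*x^2*z - 35*x^2 + 8*x*z^2 - 40*x*z + z^3 - 5*z^2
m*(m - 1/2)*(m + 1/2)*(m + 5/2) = m^4 + 5*m^3/2 - m^2/4 - 5*m/8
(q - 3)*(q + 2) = q^2 - q - 6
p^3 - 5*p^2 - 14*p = p*(p - 7)*(p + 2)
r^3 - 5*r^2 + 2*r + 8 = (r - 4)*(r - 2)*(r + 1)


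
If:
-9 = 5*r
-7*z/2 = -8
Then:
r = -9/5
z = 16/7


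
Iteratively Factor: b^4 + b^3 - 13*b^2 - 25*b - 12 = (b + 1)*(b^3 - 13*b - 12) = (b + 1)^2*(b^2 - b - 12) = (b - 4)*(b + 1)^2*(b + 3)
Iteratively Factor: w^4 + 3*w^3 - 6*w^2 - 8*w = (w - 2)*(w^3 + 5*w^2 + 4*w) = (w - 2)*(w + 4)*(w^2 + w) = w*(w - 2)*(w + 4)*(w + 1)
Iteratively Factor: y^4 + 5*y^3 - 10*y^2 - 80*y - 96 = (y + 3)*(y^3 + 2*y^2 - 16*y - 32) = (y + 3)*(y + 4)*(y^2 - 2*y - 8) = (y - 4)*(y + 3)*(y + 4)*(y + 2)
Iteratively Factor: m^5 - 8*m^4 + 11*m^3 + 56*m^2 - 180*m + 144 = (m - 4)*(m^4 - 4*m^3 - 5*m^2 + 36*m - 36) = (m - 4)*(m - 2)*(m^3 - 2*m^2 - 9*m + 18) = (m - 4)*(m - 3)*(m - 2)*(m^2 + m - 6) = (m - 4)*(m - 3)*(m - 2)*(m + 3)*(m - 2)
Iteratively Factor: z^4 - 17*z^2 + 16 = (z + 1)*(z^3 - z^2 - 16*z + 16) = (z + 1)*(z + 4)*(z^2 - 5*z + 4) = (z - 4)*(z + 1)*(z + 4)*(z - 1)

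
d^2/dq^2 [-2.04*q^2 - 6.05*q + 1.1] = -4.08000000000000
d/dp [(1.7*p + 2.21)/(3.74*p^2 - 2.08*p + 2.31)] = (-6.358*p^2 - 16.5308*p + 8.5238)/(13.9876*p^4 - 15.5584*p^3 + 21.6052*p^2 - 9.6096*p + 5.3361)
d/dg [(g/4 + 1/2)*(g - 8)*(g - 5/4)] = 3*g^2/4 - 29*g/8 - 17/8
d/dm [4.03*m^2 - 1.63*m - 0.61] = 8.06*m - 1.63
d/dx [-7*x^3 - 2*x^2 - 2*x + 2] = -21*x^2 - 4*x - 2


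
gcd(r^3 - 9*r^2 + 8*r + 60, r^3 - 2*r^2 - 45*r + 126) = r - 6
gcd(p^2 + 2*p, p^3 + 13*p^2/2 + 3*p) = p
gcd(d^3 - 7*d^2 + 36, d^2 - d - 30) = d - 6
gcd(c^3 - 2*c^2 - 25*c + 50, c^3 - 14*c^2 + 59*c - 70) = c^2 - 7*c + 10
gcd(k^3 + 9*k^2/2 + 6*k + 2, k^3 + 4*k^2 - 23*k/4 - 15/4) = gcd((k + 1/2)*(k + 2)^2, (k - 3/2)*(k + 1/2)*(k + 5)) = k + 1/2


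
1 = 1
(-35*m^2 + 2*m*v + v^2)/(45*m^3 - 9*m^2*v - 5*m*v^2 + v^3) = (7*m + v)/(-9*m^2 + v^2)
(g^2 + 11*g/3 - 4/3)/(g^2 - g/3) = (g + 4)/g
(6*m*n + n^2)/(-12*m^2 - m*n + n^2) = n*(-6*m - n)/(12*m^2 + m*n - n^2)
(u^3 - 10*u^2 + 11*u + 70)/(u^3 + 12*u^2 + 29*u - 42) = (u^3 - 10*u^2 + 11*u + 70)/(u^3 + 12*u^2 + 29*u - 42)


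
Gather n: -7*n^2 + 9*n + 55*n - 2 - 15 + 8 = -7*n^2 + 64*n - 9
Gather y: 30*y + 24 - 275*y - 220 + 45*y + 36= -200*y - 160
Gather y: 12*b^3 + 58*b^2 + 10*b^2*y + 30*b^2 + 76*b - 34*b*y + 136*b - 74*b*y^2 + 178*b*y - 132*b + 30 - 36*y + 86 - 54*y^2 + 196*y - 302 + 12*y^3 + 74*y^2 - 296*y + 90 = 12*b^3 + 88*b^2 + 80*b + 12*y^3 + y^2*(20 - 74*b) + y*(10*b^2 + 144*b - 136) - 96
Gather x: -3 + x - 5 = x - 8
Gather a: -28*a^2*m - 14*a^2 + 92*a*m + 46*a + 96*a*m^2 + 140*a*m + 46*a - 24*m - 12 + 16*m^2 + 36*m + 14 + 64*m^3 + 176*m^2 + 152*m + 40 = a^2*(-28*m - 14) + a*(96*m^2 + 232*m + 92) + 64*m^3 + 192*m^2 + 164*m + 42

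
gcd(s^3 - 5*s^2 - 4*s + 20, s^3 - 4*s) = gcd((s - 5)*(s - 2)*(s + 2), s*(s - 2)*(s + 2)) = s^2 - 4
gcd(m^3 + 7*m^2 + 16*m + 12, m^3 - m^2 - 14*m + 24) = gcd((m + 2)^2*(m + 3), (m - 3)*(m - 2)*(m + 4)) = 1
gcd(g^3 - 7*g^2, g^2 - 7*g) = g^2 - 7*g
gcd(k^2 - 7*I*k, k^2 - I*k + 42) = k - 7*I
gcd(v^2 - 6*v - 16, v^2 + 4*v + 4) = v + 2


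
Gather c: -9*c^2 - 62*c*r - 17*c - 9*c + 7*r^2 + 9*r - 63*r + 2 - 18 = -9*c^2 + c*(-62*r - 26) + 7*r^2 - 54*r - 16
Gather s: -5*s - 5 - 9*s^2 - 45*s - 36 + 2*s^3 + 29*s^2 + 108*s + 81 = 2*s^3 + 20*s^2 + 58*s + 40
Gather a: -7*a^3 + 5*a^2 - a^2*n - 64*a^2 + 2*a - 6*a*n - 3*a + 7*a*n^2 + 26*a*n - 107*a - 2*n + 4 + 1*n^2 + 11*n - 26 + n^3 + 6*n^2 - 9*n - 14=-7*a^3 + a^2*(-n - 59) + a*(7*n^2 + 20*n - 108) + n^3 + 7*n^2 - 36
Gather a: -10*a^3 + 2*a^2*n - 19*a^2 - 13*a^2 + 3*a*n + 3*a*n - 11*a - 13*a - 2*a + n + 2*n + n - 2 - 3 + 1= -10*a^3 + a^2*(2*n - 32) + a*(6*n - 26) + 4*n - 4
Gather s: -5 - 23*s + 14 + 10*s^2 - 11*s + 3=10*s^2 - 34*s + 12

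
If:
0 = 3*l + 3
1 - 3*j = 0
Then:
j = 1/3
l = -1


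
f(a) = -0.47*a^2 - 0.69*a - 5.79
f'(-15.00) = 13.41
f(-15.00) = -101.19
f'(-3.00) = 2.13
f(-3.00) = -7.95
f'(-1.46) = 0.68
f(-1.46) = -5.78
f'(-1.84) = 1.04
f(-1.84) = -6.11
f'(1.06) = -1.69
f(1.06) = -7.05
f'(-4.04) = 3.11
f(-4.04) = -10.67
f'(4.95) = -5.34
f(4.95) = -20.72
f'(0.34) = -1.01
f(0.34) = -6.08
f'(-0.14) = -0.56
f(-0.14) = -5.70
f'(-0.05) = -0.64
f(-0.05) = -5.76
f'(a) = -0.94*a - 0.69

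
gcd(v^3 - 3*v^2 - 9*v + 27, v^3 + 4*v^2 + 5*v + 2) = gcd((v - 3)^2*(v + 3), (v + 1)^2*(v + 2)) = 1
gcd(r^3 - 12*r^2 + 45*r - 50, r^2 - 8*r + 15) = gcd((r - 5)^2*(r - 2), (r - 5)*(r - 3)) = r - 5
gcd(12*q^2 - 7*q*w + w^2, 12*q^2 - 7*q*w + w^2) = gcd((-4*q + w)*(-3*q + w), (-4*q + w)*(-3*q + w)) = 12*q^2 - 7*q*w + w^2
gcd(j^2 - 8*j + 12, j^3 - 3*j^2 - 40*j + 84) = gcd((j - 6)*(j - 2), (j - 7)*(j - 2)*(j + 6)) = j - 2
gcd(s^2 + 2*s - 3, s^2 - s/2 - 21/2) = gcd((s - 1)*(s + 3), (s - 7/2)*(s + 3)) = s + 3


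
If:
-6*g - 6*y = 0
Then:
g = -y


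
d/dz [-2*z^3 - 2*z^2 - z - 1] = -6*z^2 - 4*z - 1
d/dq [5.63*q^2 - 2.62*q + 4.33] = 11.26*q - 2.62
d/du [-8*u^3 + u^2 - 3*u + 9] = -24*u^2 + 2*u - 3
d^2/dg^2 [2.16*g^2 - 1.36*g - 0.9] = 4.32000000000000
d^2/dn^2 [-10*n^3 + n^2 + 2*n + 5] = 2 - 60*n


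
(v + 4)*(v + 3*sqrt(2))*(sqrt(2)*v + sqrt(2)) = sqrt(2)*v^3 + 6*v^2 + 5*sqrt(2)*v^2 + 4*sqrt(2)*v + 30*v + 24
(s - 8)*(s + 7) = s^2 - s - 56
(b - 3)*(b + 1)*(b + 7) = b^3 + 5*b^2 - 17*b - 21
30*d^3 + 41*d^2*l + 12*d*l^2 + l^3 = (d + l)*(5*d + l)*(6*d + l)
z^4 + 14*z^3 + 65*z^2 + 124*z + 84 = (z + 2)^2*(z + 3)*(z + 7)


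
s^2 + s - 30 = (s - 5)*(s + 6)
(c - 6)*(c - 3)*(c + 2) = c^3 - 7*c^2 + 36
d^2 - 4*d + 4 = (d - 2)^2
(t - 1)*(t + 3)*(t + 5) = t^3 + 7*t^2 + 7*t - 15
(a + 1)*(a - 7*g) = a^2 - 7*a*g + a - 7*g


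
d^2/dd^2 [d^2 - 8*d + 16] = 2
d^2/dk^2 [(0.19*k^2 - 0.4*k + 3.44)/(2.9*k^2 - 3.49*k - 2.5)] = (-1.77635683940025e-15*k^4 - 2.88202000000001*k^3 + 181.8474*k^2 - 226.29744*k + 143.034088)/(24.389*k^6 - 88.0527*k^5 + 42.89187*k^4 + 109.306451*k^3 - 36.97575*k^2 - 65.4375*k - 15.625)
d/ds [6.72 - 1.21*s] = -1.21000000000000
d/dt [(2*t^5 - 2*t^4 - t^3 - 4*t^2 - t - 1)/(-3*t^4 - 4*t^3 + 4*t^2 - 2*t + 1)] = (-6*t^8 - 16*t^7 + 29*t^6 - 56*t^5 - 7*t^4 - 24*t^3 - 3*t^2 - 3)/(9*t^8 + 24*t^7 - 8*t^6 - 20*t^5 + 26*t^4 - 24*t^3 + 12*t^2 - 4*t + 1)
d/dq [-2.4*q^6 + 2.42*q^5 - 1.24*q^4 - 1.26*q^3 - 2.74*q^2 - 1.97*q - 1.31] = -14.4*q^5 + 12.1*q^4 - 4.96*q^3 - 3.78*q^2 - 5.48*q - 1.97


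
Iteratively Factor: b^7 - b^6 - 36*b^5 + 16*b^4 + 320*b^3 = (b + 4)*(b^6 - 5*b^5 - 16*b^4 + 80*b^3) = (b + 4)^2*(b^5 - 9*b^4 + 20*b^3) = b*(b + 4)^2*(b^4 - 9*b^3 + 20*b^2) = b^2*(b + 4)^2*(b^3 - 9*b^2 + 20*b) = b^2*(b - 5)*(b + 4)^2*(b^2 - 4*b) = b^3*(b - 5)*(b + 4)^2*(b - 4)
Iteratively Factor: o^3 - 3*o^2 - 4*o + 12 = (o - 2)*(o^2 - o - 6) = (o - 2)*(o + 2)*(o - 3)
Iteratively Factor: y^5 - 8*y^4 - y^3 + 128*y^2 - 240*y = (y - 5)*(y^4 - 3*y^3 - 16*y^2 + 48*y) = (y - 5)*(y - 4)*(y^3 + y^2 - 12*y) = y*(y - 5)*(y - 4)*(y^2 + y - 12) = y*(y - 5)*(y - 4)*(y - 3)*(y + 4)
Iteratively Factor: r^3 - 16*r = (r)*(r^2 - 16) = r*(r + 4)*(r - 4)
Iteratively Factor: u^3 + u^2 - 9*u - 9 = (u + 1)*(u^2 - 9) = (u - 3)*(u + 1)*(u + 3)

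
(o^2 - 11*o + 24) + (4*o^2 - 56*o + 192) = 5*o^2 - 67*o + 216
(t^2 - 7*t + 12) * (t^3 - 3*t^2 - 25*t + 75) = t^5 - 10*t^4 + 8*t^3 + 214*t^2 - 825*t + 900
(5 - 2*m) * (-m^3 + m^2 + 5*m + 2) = 2*m^4 - 7*m^3 - 5*m^2 + 21*m + 10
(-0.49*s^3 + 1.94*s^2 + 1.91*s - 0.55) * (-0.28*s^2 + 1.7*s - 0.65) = 0.1372*s^5 - 1.3762*s^4 + 3.0817*s^3 + 2.14*s^2 - 2.1765*s + 0.3575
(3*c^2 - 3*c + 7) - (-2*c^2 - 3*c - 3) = 5*c^2 + 10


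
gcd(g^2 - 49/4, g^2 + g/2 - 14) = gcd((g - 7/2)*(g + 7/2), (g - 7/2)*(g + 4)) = g - 7/2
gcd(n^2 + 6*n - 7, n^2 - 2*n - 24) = 1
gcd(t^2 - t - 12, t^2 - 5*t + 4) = t - 4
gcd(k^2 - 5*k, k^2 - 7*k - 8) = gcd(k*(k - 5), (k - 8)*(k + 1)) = 1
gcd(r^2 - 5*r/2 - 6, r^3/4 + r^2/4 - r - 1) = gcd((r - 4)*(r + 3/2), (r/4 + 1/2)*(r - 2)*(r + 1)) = 1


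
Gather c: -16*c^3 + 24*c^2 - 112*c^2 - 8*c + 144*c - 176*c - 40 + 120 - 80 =-16*c^3 - 88*c^2 - 40*c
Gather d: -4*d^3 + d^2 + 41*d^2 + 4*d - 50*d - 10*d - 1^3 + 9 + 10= -4*d^3 + 42*d^2 - 56*d + 18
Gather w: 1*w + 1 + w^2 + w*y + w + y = w^2 + w*(y + 2) + y + 1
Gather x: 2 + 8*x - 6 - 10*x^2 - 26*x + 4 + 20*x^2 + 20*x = 10*x^2 + 2*x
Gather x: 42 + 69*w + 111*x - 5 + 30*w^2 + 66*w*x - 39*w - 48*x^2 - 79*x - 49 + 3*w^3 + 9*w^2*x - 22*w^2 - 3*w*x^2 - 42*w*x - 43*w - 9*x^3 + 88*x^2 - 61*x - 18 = 3*w^3 + 8*w^2 - 13*w - 9*x^3 + x^2*(40 - 3*w) + x*(9*w^2 + 24*w - 29) - 30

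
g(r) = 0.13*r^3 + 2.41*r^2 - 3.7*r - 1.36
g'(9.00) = 71.27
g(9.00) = 255.32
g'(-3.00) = -14.65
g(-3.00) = 27.92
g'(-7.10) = -18.26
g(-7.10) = 99.87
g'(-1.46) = -9.91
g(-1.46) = 8.77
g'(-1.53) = -10.16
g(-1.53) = 9.48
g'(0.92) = 1.06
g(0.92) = -2.62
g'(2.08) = 8.01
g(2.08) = 2.54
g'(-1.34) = -9.46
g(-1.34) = 7.61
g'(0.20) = -2.72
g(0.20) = -2.00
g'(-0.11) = -4.23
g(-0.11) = -0.92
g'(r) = 0.39*r^2 + 4.82*r - 3.7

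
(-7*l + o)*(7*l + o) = -49*l^2 + o^2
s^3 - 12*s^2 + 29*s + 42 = (s - 7)*(s - 6)*(s + 1)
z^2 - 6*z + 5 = (z - 5)*(z - 1)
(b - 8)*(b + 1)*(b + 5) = b^3 - 2*b^2 - 43*b - 40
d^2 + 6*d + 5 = (d + 1)*(d + 5)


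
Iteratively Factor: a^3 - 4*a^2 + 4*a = (a - 2)*(a^2 - 2*a) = a*(a - 2)*(a - 2)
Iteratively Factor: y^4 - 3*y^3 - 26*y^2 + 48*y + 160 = (y + 4)*(y^3 - 7*y^2 + 2*y + 40) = (y + 2)*(y + 4)*(y^2 - 9*y + 20) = (y - 5)*(y + 2)*(y + 4)*(y - 4)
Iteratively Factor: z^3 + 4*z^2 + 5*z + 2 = (z + 2)*(z^2 + 2*z + 1) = (z + 1)*(z + 2)*(z + 1)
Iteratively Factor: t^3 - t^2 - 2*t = (t + 1)*(t^2 - 2*t) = (t - 2)*(t + 1)*(t)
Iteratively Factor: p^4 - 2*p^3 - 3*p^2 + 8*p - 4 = (p + 2)*(p^3 - 4*p^2 + 5*p - 2) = (p - 2)*(p + 2)*(p^2 - 2*p + 1) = (p - 2)*(p - 1)*(p + 2)*(p - 1)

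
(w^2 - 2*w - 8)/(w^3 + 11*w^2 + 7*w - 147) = (w^2 - 2*w - 8)/(w^3 + 11*w^2 + 7*w - 147)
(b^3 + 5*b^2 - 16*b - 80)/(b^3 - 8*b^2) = (b^3 + 5*b^2 - 16*b - 80)/(b^2*(b - 8))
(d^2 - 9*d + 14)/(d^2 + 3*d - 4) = (d^2 - 9*d + 14)/(d^2 + 3*d - 4)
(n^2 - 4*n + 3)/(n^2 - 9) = (n - 1)/(n + 3)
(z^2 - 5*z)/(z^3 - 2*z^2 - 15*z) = 1/(z + 3)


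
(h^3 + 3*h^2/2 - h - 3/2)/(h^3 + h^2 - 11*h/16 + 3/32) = 16*(h^2 - 1)/(16*h^2 - 8*h + 1)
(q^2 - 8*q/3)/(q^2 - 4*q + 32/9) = 3*q/(3*q - 4)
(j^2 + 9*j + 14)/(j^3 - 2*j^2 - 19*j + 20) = (j^2 + 9*j + 14)/(j^3 - 2*j^2 - 19*j + 20)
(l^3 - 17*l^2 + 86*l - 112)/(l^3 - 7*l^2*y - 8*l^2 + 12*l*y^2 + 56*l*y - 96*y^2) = (l^2 - 9*l + 14)/(l^2 - 7*l*y + 12*y^2)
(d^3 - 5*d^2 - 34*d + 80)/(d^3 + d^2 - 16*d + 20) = (d - 8)/(d - 2)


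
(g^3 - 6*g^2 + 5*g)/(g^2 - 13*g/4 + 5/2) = 4*g*(g^2 - 6*g + 5)/(4*g^2 - 13*g + 10)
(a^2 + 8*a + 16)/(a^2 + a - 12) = (a + 4)/(a - 3)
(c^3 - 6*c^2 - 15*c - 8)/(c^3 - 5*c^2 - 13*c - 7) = (c - 8)/(c - 7)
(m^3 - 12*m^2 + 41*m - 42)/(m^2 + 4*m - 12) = (m^2 - 10*m + 21)/(m + 6)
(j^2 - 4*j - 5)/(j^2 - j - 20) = (j + 1)/(j + 4)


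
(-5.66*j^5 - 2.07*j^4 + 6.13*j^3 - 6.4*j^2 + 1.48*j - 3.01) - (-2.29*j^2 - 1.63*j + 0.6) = -5.66*j^5 - 2.07*j^4 + 6.13*j^3 - 4.11*j^2 + 3.11*j - 3.61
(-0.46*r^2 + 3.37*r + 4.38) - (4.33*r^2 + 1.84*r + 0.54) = -4.79*r^2 + 1.53*r + 3.84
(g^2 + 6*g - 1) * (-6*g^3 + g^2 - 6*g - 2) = -6*g^5 - 35*g^4 + 6*g^3 - 39*g^2 - 6*g + 2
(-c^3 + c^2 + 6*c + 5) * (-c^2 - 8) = c^5 - c^4 + 2*c^3 - 13*c^2 - 48*c - 40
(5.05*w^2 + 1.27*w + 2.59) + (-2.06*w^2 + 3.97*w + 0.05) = 2.99*w^2 + 5.24*w + 2.64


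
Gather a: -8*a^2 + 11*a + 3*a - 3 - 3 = -8*a^2 + 14*a - 6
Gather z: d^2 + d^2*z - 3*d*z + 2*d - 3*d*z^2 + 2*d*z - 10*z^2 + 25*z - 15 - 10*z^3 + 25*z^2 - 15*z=d^2 + 2*d - 10*z^3 + z^2*(15 - 3*d) + z*(d^2 - d + 10) - 15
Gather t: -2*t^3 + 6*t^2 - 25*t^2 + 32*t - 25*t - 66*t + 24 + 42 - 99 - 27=-2*t^3 - 19*t^2 - 59*t - 60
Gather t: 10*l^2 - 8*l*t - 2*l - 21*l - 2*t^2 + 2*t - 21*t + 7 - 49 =10*l^2 - 23*l - 2*t^2 + t*(-8*l - 19) - 42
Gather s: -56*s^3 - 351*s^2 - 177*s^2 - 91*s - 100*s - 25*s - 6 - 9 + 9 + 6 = -56*s^3 - 528*s^2 - 216*s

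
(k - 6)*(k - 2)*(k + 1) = k^3 - 7*k^2 + 4*k + 12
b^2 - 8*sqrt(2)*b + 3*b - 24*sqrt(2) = (b + 3)*(b - 8*sqrt(2))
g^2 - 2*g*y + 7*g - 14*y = (g + 7)*(g - 2*y)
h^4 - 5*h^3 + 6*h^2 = h^2*(h - 3)*(h - 2)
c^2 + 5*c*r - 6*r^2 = (c - r)*(c + 6*r)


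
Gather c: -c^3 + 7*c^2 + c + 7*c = -c^3 + 7*c^2 + 8*c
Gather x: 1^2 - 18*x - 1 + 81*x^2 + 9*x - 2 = 81*x^2 - 9*x - 2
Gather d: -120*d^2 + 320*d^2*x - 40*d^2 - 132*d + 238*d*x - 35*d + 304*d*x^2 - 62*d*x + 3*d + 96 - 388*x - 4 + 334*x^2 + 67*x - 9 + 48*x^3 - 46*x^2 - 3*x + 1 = d^2*(320*x - 160) + d*(304*x^2 + 176*x - 164) + 48*x^3 + 288*x^2 - 324*x + 84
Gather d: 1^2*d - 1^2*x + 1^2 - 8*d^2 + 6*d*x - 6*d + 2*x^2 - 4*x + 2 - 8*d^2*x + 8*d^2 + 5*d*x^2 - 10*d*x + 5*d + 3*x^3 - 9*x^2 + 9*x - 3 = -8*d^2*x + d*(5*x^2 - 4*x) + 3*x^3 - 7*x^2 + 4*x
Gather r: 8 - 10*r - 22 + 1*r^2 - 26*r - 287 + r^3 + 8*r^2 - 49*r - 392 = r^3 + 9*r^2 - 85*r - 693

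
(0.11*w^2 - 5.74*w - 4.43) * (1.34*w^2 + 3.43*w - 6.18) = 0.1474*w^4 - 7.3143*w^3 - 26.3042*w^2 + 20.2783*w + 27.3774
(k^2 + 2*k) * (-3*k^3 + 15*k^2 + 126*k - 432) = -3*k^5 + 9*k^4 + 156*k^3 - 180*k^2 - 864*k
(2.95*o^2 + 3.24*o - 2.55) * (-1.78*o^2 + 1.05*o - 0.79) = -5.251*o^4 - 2.6697*o^3 + 5.6105*o^2 - 5.2371*o + 2.0145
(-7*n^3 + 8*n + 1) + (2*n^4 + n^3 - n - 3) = 2*n^4 - 6*n^3 + 7*n - 2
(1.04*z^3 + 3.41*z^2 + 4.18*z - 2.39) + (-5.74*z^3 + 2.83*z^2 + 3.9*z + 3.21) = -4.7*z^3 + 6.24*z^2 + 8.08*z + 0.82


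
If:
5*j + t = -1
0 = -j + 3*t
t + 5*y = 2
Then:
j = -3/16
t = -1/16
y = 33/80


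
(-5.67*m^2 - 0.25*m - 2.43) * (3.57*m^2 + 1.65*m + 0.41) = -20.2419*m^4 - 10.248*m^3 - 11.4123*m^2 - 4.112*m - 0.9963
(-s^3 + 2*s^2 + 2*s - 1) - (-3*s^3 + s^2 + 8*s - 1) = 2*s^3 + s^2 - 6*s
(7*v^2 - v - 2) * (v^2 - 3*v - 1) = 7*v^4 - 22*v^3 - 6*v^2 + 7*v + 2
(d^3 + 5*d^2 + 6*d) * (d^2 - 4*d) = d^5 + d^4 - 14*d^3 - 24*d^2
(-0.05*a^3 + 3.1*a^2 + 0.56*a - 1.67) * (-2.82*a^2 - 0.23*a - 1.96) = 0.141*a^5 - 8.7305*a^4 - 2.1942*a^3 - 1.4954*a^2 - 0.7135*a + 3.2732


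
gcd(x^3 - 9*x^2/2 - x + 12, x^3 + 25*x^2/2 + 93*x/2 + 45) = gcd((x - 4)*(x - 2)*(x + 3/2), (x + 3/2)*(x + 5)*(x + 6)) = x + 3/2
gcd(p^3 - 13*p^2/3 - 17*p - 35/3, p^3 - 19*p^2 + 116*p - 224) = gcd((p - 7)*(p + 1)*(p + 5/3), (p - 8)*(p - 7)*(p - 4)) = p - 7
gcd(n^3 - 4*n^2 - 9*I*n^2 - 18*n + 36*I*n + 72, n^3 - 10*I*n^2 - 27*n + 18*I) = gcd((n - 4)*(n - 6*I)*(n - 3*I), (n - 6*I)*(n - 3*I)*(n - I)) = n^2 - 9*I*n - 18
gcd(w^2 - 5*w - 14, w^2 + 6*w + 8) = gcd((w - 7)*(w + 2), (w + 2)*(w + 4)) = w + 2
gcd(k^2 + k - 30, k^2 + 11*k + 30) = k + 6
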